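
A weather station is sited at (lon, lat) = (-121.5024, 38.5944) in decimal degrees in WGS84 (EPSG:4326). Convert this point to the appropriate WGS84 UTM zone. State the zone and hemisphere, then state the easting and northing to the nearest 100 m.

Zone 10N: E 630400 m, N 4272800 m

Longitude -121.5024° lies in the 6° band [-126°, -120°), giving zone 10; latitude is north of the equator, so 10N.
Zone 10 central meridian λ₀ = 6×10 − 183 = -123°; Δλ = +1.4976°.
Transverse Mercator on WGS84 with k₀ = 0.9996 gives E = 630420.248 m, N = 4272831.669 m.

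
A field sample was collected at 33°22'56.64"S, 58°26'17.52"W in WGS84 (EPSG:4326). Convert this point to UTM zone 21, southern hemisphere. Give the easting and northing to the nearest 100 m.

Zone 21 central meridian λ₀ = 6×21 − 183 = -57°; Δλ = -1.4382°.
Transverse Mercator on WGS84 with k₀ = 0.9996 gives E = 366226.313 m, N = 6305394.937 m.

E 366200 m, N 6305400 m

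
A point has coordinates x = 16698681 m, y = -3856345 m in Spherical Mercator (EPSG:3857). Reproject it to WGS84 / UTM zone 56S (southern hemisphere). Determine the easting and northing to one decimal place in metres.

E 219410.9 m, N 6377342.9 m

Web Mercator inverse (R = 6378137 m) → φ = -32.70599936°, λ = 150.00680367°.
UTM 56S forward: E = 219410.902 m, N = 6377342.883 m.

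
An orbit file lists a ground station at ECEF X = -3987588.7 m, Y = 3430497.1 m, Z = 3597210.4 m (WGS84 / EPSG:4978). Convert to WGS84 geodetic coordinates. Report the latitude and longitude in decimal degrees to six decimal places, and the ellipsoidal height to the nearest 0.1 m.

λ = atan2(Y, X) = 139.29479979°; p = √(X²+Y²) = 5260149.6 m.
Bowring's method on WGS84 (a = 6378137 m, b = 6356752.314 m) gives φ = 34.54619998°, h = 1227.258 m.

lat 34.546200°, lon 139.294800°, h 1227.3 m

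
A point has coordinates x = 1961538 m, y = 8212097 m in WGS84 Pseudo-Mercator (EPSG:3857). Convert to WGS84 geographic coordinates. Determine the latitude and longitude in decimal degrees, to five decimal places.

R = 6378137 m. λ = x/R = 17.62079566°.
φ = 2·arctan(exp(y/R)) − 90° = 2·arctan(3.62386) − 90° = 59.14639977°.

lat 59.14640°, lon 17.62080°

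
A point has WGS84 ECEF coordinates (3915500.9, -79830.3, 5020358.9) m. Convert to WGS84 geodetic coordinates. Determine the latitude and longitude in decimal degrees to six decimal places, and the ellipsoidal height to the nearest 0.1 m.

λ = atan2(Y, X) = -1.16800015°; p = √(X²+Y²) = 3916314.6 m.
Bowring's method on WGS84 (a = 6378137 m, b = 6356752.314 m) gives φ = 52.22910009°, h = 2405.419 m.

lat 52.229100°, lon -1.168000°, h 2405.4 m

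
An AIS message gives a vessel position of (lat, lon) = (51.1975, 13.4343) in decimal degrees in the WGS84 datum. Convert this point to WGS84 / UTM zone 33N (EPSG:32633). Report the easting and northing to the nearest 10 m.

Zone 33 central meridian λ₀ = 6×33 − 183 = 15°; Δλ = -1.5657°.
Transverse Mercator on WGS84 with k₀ = 0.9996 gives E = 390605.445 m, N = 5672952.967 m.

E 390610 m, N 5672950 m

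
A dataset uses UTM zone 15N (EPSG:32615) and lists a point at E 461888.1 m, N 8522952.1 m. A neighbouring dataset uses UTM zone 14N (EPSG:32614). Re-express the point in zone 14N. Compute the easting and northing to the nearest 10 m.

UTM 15N → geographic: φ = 76.78219987°, λ = -94.49330184°.
UTM 14N (λ₀ = -99°) forward: E = 614924.952 m, N = 8526871.150 m.

E 614920 m, N 8526870 m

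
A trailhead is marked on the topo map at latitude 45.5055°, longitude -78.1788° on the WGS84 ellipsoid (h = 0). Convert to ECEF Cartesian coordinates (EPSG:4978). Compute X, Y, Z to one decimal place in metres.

WGS84: a = 6378137 m, e² = 0.006694380; N(φ) = a/√(1−e²sin²φ) = 6389027.591 m.
X = (N+h)·cosφ·cosλ = 917291.880 m; Y = (N+h)·cosφ·sinλ = -4382726.756 m; Z = (N(1−e²)+h)·sinφ = 4526897.636 m.

X 917291.9 m, Y -4382726.8 m, Z 4526897.6 m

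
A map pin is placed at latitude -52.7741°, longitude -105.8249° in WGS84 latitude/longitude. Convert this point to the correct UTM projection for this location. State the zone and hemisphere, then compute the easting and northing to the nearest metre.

Zone 13S: E 444353 m, N 4152540 m

Longitude -105.8249° lies in the 6° band [-108°, -102°), giving zone 13; latitude is south of the equator, so 13S.
Zone 13 central meridian λ₀ = 6×13 − 183 = -105°; Δλ = -0.8249°.
Transverse Mercator on WGS84 with k₀ = 0.9996 gives E = 444352.661 m, N = 4152539.527 m.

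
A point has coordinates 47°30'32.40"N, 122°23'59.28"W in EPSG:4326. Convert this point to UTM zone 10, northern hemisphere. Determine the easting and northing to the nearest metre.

E 545195 m, N 5261905 m

Zone 10 central meridian λ₀ = 6×10 − 183 = -123°; Δλ = +0.6002°.
Transverse Mercator on WGS84 with k₀ = 0.9996 gives E = 545195.324 m, N = 5261904.516 m.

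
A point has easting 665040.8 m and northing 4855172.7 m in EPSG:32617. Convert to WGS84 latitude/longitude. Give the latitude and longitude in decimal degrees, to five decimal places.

Zone 17N: λ₀ = -81°, k₀ = 0.9996, false easting 500000 m.
Meridian distance M = (N − FN)/k₀ = 4857115.5 m.
Inverse transverse Mercator on WGS84 gives φ = 43.83119961°, λ = -78.94729957°.

lat 43.83120°, lon -78.94730°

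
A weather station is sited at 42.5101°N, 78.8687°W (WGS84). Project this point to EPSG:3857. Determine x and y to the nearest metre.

Web Mercator is spherical with R = a = 6378137 m.
x = R·λ = 6378137 × -1.376518492 = -8779623.524 m.
y = R·ln tan(π/4 + φ/2) = 6378137 × 0.821195731 = 5237698.879 m.

x -8779624 m, y 5237699 m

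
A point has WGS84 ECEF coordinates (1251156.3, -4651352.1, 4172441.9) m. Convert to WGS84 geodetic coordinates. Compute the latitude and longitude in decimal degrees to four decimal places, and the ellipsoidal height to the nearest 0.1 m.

lat 41.0911°, lon -74.9445°, h 3634.1 m

λ = atan2(Y, X) = -74.94450055°; p = √(X²+Y²) = 4816686.5 m.
Bowring's method on WGS84 (a = 6378137 m, b = 6356752.314 m) gives φ = 41.09109966°, h = 3634.100 m.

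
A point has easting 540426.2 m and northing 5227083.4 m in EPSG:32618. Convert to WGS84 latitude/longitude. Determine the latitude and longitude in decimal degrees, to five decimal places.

lat 47.19600°, lon -74.46630°

Zone 18N: λ₀ = -75°, k₀ = 0.9996, false easting 500000 m.
Meridian distance M = (N − FN)/k₀ = 5229175.1 m.
Inverse transverse Mercator on WGS84 gives φ = 47.19600005°, λ = -74.46629983°.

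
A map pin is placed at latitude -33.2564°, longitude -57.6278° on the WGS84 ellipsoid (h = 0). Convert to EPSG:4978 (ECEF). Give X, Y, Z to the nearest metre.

X 2858556 m, Y -4509198 m, Z -3477773 m

WGS84: a = 6378137 m, e² = 0.006694380; N(φ) = a/√(1−e²sin²φ) = 6384566.901 m.
X = (N+h)·cosφ·cosλ = 2858556.282 m; Y = (N+h)·cosφ·sinλ = -4509198.452 m; Z = (N(1−e²)+h)·sinφ = -3477772.754 m.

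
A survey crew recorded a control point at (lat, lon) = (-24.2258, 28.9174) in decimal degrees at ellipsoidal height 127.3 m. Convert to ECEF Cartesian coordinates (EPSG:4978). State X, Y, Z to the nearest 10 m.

WGS84: a = 6378137 m, e² = 0.006694380; N(φ) = a/√(1−e²sin²φ) = 6381734.625 m.
X = (N+h)·cosφ·cosλ = 5094214.372 m; Y = (N+h)·cosφ·sinλ = 2814176.245 m; Z = (N(1−e²)+h)·sinφ = -2601162.938 m.

X 5094210 m, Y 2814180 m, Z -2601160 m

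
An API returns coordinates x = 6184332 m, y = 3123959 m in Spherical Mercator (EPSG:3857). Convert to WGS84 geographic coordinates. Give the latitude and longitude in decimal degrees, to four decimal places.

lat 27.0039°, lon 55.5548°

R = 6378137 m. λ = x/R = 55.55479958°.
φ = 2·arctan(exp(y/R)) − 90° = 2·arctan(1.63198) − 90° = 27.00389991°.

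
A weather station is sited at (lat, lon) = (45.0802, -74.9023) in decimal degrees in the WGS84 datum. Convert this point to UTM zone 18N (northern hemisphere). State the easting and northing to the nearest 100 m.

E 507700 m, N 4991900 m

Zone 18 central meridian λ₀ = 6×18 − 183 = -75°; Δλ = +0.0977°.
Transverse Mercator on WGS84 with k₀ = 0.9996 gives E = 507689.505 m, N = 4991864.309 m.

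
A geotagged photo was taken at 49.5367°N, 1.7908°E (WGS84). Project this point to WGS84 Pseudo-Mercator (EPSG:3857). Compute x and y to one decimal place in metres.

x 199350.9 m, y 6366423.7 m

Web Mercator is spherical with R = a = 6378137 m.
x = R·λ = 6378137 × 0.031255356 = 199350.944 m.
y = R·ln tan(π/4 + φ/2) = 6378137 × 0.998163525 = 6366423.713 m.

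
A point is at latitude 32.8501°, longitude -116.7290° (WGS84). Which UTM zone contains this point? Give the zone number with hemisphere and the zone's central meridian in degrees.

UTM zone = ⌊(λ + 180)/6⌋ + 1; -116.7290° ∈ [-120°, -114°) → zone 11.
Hemisphere: N (φ ≥ 0).
Central meridian λ₀ = 6×11 − 183 = -117°.

Zone 11N, central meridian -117°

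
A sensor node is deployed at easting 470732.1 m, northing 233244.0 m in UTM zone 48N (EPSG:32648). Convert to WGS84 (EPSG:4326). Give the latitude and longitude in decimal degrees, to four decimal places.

Zone 48N: λ₀ = 105°, k₀ = 0.9996, false easting 500000 m.
Meridian distance M = (N − FN)/k₀ = 233337.3 m.
Inverse transverse Mercator on WGS84 gives φ = 2.11019966°, λ = 104.73680041°.

lat 2.1102°, lon 104.7368°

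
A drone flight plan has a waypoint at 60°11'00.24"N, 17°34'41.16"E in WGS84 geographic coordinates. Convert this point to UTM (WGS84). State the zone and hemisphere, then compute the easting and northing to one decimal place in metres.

Longitude 17.5781° lies in the 6° band [12°, 18°), giving zone 33; latitude is north of the equator, so 33N.
Zone 33 central meridian λ₀ = 6×33 − 183 = 15°; Δλ = +2.5781°.
Transverse Mercator on WGS84 with k₀ = 0.9996 gives E = 642979.394 m, N = 6674627.964 m.

Zone 33N: E 642979.4 m, N 6674628.0 m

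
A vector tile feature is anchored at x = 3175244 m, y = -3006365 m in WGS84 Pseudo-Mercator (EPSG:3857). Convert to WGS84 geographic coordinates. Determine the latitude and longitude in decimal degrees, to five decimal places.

lat -26.05880°, lon 28.52370°

R = 6378137 m. λ = x/R = 28.52370216°.
φ = 2·arctan(exp(y/R)) − 90° = 2·arctan(0.62416) − 90° = -26.05879677°.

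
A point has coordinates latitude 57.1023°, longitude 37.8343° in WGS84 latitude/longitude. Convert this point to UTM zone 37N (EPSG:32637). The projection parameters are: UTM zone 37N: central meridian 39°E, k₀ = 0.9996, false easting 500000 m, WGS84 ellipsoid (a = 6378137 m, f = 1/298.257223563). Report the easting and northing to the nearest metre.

E 429383 m, N 6329377 m

Zone 37 central meridian λ₀ = 6×37 − 183 = 39°; Δλ = -1.1657°.
Transverse Mercator on WGS84 with k₀ = 0.9996 gives E = 429382.616 m, N = 6329376.776 m.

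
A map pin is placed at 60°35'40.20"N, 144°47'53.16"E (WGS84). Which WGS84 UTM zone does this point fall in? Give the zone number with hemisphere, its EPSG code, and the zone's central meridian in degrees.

Zone 55N (EPSG:32655), central meridian 147°

UTM zone = ⌊(λ + 180)/6⌋ + 1; 144.7981° ∈ [144°, 150°) → zone 55.
Hemisphere: N (φ ≥ 0).
Central meridian λ₀ = 6×55 − 183 = 147°.
EPSG code: 32655.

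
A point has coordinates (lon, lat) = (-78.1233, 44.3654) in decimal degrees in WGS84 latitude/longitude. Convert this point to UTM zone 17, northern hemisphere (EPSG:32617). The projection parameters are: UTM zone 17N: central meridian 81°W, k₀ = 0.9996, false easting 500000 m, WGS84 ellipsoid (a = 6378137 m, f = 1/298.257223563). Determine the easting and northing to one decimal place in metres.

E 729219.0 m, N 4916483.6 m

Zone 17 central meridian λ₀ = 6×17 − 183 = -81°; Δλ = +2.8767°.
Transverse Mercator on WGS84 with k₀ = 0.9996 gives E = 729218.953 m, N = 4916483.626 m.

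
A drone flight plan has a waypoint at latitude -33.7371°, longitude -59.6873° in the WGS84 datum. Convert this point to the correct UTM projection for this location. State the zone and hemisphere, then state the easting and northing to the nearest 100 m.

Longitude -59.6873° lies in the 6° band [-60°, -54°), giving zone 21; latitude is south of the equator, so 21S.
Zone 21 central meridian λ₀ = 6×21 − 183 = -57°; Δλ = -2.6873°.
Transverse Mercator on WGS84 with k₀ = 0.9996 gives E = 251036.521 m, N = 6263749.211 m.

Zone 21S: E 251000 m, N 6263700 m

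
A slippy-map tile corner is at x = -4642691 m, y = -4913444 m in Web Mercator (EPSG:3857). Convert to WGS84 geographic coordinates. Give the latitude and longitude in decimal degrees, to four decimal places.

lat -40.3261°, lon -41.7060°

R = 6378137 m. λ = x/R = -41.70600285°.
φ = 2·arctan(exp(y/R)) − 90° = 2·arctan(0.46285) − 90° = -40.32609987°.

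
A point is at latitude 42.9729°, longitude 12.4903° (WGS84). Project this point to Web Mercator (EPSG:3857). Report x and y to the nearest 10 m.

x 1390410 m, y 5307850 m

Web Mercator is spherical with R = a = 6378137 m.
x = R·λ = 6378137 × 0.217996860 = 1390413.836 m.
y = R·ln tan(π/4 + φ/2) = 6378137 × 0.832194081 = 5307847.860 m.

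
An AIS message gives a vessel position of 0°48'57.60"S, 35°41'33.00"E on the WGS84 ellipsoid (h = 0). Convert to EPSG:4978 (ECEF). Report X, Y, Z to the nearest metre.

X 5179545 m, Y 3720853 m, Z -90226 m

WGS84: a = 6378137 m, e² = 0.006694380; N(φ) = a/√(1−e²sin²φ) = 6378141.330 m.
X = (N+h)·cosφ·cosλ = 5179545.327 m; Y = (N+h)·cosφ·sinλ = 3720852.895 m; Z = (N(1−e²)+h)·sinφ = -90225.620 m.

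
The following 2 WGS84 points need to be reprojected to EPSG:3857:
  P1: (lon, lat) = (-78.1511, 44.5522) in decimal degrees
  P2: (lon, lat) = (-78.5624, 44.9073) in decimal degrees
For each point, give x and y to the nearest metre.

Web Mercator: x = R·λ, y = R·ln tan(π/4+φ/2), R = 6378137 m.
P1 (44.5522°, -78.1511°) → (-8699740.657, 5551297.891) m.
P2 (44.9073°, -78.5624°) → (-8745526.363, 5606939.555) m.

P1: x -8699741 m, y 5551298 m; P2: x -8745526 m, y 5606940 m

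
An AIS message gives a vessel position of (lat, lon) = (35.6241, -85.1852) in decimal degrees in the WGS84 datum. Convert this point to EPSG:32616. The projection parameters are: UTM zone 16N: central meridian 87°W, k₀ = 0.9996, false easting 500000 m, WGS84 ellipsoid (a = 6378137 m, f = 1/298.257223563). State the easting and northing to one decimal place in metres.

E 664345.2 m, N 3943773.3 m

Zone 16 central meridian λ₀ = 6×16 − 183 = -87°; Δλ = +1.8148°.
Transverse Mercator on WGS84 with k₀ = 0.9996 gives E = 664345.209 m, N = 3943773.266 m.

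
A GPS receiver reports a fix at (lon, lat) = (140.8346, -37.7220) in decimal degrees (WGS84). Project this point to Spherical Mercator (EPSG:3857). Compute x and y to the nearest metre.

x 15677636 m, y -4540228 m

Web Mercator is spherical with R = a = 6378137 m.
x = R·λ = 6378137 × 2.458027471 = 15677635.958 m.
y = R·ln tan(π/4 + φ/2) = 6378137 × -0.711842319 = -4540227.832 m.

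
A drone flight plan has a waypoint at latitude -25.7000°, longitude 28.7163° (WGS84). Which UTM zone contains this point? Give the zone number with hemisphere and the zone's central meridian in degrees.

UTM zone = ⌊(λ + 180)/6⌋ + 1; 28.7163° ∈ [24°, 30°) → zone 35.
Hemisphere: S (φ < 0).
Central meridian λ₀ = 6×35 − 183 = 27°.

Zone 35S, central meridian 27°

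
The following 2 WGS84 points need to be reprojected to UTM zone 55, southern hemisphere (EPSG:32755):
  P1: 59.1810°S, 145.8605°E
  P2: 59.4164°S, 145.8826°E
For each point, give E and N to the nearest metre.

P1: E 434879 m, N 3439237 m; P2: E 436582 m, N 3413048 m

UTM zone 55S: λ₀ = 147°, k₀ = 0.9996.
P1 (-59.1810°, 145.8605°) → (434879.042, 3439237.097) m.
P2 (-59.4164°, 145.8826°) → (436581.532, 3413047.707) m.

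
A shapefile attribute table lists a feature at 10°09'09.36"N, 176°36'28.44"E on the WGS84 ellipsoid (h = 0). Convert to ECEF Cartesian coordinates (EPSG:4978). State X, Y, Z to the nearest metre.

X -6267919 m, Y 371516 m, Z 1116867 m

WGS84: a = 6378137 m, e² = 0.006694380; N(φ) = a/√(1−e²sin²φ) = 6378800.439 m.
X = (N+h)·cosφ·cosλ = -6267919.026 m; Y = (N+h)·cosφ·sinλ = 371515.735 m; Z = (N(1−e²)+h)·sinφ = 1116867.020 m.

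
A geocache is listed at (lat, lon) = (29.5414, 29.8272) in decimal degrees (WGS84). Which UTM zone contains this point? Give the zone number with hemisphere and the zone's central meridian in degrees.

Zone 35N, central meridian 27°

UTM zone = ⌊(λ + 180)/6⌋ + 1; 29.8272° ∈ [24°, 30°) → zone 35.
Hemisphere: N (φ ≥ 0).
Central meridian λ₀ = 6×35 − 183 = 27°.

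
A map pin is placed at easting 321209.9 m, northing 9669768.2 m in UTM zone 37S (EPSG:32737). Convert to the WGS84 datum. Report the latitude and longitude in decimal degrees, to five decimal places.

lat -2.98650°, lon 37.39130°

Zone 37S: λ₀ = 39°, k₀ = 0.9996, false easting 500000 m, false northing 10000000 m.
Meridian distance M = (N − FN)/k₀ = -330363.9 m.
Inverse transverse Mercator on WGS84 gives φ = -2.98650019°, λ = 37.39129962°.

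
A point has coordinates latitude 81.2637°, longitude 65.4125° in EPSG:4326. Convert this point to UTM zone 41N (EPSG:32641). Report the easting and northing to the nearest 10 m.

E 540900 m, N 9023490 m

Zone 41 central meridian λ₀ = 6×41 − 183 = 63°; Δλ = +2.4125°.
Transverse Mercator on WGS84 with k₀ = 0.9996 gives E = 540896.667 m, N = 9023490.341 m.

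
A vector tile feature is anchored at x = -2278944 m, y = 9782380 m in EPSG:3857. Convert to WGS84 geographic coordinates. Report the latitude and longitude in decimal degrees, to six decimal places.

R = 6378137 m. λ = x/R = -20.47210227°.
φ = 2·arctan(exp(y/R)) − 90° = 2·arctan(4.63546) − 90° = 65.65249914°.

lat 65.652499°, lon -20.472102°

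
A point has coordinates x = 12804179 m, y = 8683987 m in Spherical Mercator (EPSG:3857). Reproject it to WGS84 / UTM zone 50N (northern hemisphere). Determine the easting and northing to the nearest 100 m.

E 393900 m, N 6792500 m

Web Mercator inverse (R = 6378137 m) → φ = 61.25230194°, λ = 115.02189696°.
UTM 50N forward: E = 393873.596 m, N = 6792496.825 m.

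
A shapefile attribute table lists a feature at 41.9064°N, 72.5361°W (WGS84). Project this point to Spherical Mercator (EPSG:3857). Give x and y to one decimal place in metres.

x -8074681.7 m, y 5146968.9 m

Web Mercator is spherical with R = a = 6378137 m.
x = R·λ = 6378137 × -1.265993772 = -8074681.716 m.
y = R·ln tan(π/4 + φ/2) = 6378137 × 0.806970580 = 5146968.913 m.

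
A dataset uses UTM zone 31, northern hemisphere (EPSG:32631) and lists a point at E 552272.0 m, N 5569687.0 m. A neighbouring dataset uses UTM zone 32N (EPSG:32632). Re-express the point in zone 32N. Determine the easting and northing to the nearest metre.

UTM 31N → geographic: φ = 50.27700037°, λ = 3.73359983°.
UTM 32N (λ₀ = 9°) forward: E = 124842.400 m, N = 5582707.844 m.

E 124842 m, N 5582708 m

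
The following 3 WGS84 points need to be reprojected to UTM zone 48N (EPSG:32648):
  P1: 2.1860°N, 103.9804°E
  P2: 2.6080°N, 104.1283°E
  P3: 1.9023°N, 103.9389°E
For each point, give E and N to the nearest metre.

P1: E 386620 m, N 241658 m; P2: E 403098 m, N 288298 m; P3: E 381984 m, N 210298 m

UTM zone 48N: λ₀ = 105°, k₀ = 0.9996.
P1 (2.1860°, 103.9804°) → (386620.054, 241658.341) m.
P2 (2.6080°, 104.1283°) → (403097.664, 288297.902) m.
P3 (1.9023°, 103.9389°) → (381983.997, 210298.362) m.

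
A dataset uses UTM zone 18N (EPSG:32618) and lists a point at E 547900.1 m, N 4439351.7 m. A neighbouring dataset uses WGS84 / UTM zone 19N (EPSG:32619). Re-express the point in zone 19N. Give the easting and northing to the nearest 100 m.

UTM 18N → geographic: φ = 40.10309962°, λ = -74.43799950°.
UTM 19N (λ₀ = -69°) forward: E = 36393.685 m, N = 4453395.730 m.

E 36400 m, N 4453400 m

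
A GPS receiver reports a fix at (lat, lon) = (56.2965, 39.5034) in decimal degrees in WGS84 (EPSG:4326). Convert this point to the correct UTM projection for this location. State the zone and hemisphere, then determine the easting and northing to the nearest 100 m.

Zone 37N: E 531200 m, N 6239200 m

Longitude 39.5034° lies in the 6° band [36°, 42°), giving zone 37; latitude is north of the equator, so 37N.
Zone 37 central meridian λ₀ = 6×37 − 183 = 39°; Δλ = +0.5034°.
Transverse Mercator on WGS84 with k₀ = 0.9996 gives E = 531155.013 m, N = 6239193.893 m.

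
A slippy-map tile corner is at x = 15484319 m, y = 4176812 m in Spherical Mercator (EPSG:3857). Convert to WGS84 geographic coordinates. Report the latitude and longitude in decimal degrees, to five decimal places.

lat 35.09510°, lon 139.09800°

R = 6378137 m. λ = x/R = 139.09800422°.
φ = 2·arctan(exp(y/R)) − 90° = 2·arctan(1.92488) − 90° = 35.09509724°.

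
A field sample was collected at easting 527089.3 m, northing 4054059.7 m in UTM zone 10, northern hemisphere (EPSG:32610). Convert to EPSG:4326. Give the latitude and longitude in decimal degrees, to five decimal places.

lat 36.63170°, lon -122.69700°

Zone 10N: λ₀ = -123°, k₀ = 0.9996, false easting 500000 m.
Meridian distance M = (N − FN)/k₀ = 4055682.0 m.
Inverse transverse Mercator on WGS84 gives φ = 36.63170034°, λ = -122.69699951°.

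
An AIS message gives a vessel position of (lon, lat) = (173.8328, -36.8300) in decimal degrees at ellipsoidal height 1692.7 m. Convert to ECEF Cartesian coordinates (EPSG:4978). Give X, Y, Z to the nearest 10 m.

X -5083090 m, Y 549260 m, Z -3803320 m

WGS84: a = 6378137 m, e² = 0.006694380; N(φ) = a/√(1−e²sin²φ) = 6385822.180 m.
X = (N+h)·cosφ·cosλ = -5083090.433 m; Y = (N+h)·cosφ·sinλ = 549256.266 m; Z = (N(1−e²)+h)·sinφ = -3803324.015 m.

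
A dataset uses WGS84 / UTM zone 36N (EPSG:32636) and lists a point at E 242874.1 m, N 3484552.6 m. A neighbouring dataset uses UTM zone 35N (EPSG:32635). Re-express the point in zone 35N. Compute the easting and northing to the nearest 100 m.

UTM 36N → geographic: φ = 31.46720024°, λ = 30.29380044°.
UTM 35N (λ₀ = 27°) forward: E = 812981.675 m, N = 3486080.704 m.

E 813000 m, N 3486100 m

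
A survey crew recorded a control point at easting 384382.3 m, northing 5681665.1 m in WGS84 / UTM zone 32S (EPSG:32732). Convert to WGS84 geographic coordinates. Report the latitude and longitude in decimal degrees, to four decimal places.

lat -39.0064°, lon 7.6647°

Zone 32S: λ₀ = 9°, k₀ = 0.9996, false easting 500000 m, false northing 10000000 m.
Meridian distance M = (N − FN)/k₀ = -4320062.9 m.
Inverse transverse Mercator on WGS84 gives φ = -39.00640039°, λ = 7.66470057°.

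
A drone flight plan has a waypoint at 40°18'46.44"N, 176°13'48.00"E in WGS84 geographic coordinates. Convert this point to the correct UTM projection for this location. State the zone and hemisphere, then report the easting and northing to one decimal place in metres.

Zone 60N: E 434573.7 m, N 4462771.4 m

Longitude 176.2300° lies in the 6° band [174°, 180°), giving zone 60; latitude is north of the equator, so 60N.
Zone 60 central meridian λ₀ = 6×60 − 183 = 177°; Δλ = -0.7700°.
Transverse Mercator on WGS84 with k₀ = 0.9996 gives E = 434573.692 m, N = 4462771.434 m.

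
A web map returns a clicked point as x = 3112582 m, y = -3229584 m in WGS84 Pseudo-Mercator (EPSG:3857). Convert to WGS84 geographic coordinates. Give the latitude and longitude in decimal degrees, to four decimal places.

lat -27.8461°, lon 27.9608°

R = 6378137 m. λ = x/R = 27.96079984°.
φ = 2·arctan(exp(y/R)) − 90° = 2·arctan(0.60269) − 90° = -27.84609730°.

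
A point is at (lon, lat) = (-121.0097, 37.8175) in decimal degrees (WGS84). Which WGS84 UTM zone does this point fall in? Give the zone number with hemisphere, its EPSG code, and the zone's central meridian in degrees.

UTM zone = ⌊(λ + 180)/6⌋ + 1; -121.0097° ∈ [-126°, -120°) → zone 10.
Hemisphere: N (φ ≥ 0).
Central meridian λ₀ = 6×10 − 183 = -123°.
EPSG code: 32610.

Zone 10N (EPSG:32610), central meridian -123°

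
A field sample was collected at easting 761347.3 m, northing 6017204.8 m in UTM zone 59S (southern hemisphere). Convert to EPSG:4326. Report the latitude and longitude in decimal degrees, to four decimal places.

Zone 59S: λ₀ = 171°, k₀ = 0.9996, false easting 500000 m, false northing 10000000 m.
Meridian distance M = (N − FN)/k₀ = -3984389.0 m.
Inverse transverse Mercator on WGS84 gives φ = -35.95460035°, λ = 173.89769994°.

lat -35.9546°, lon 173.8977°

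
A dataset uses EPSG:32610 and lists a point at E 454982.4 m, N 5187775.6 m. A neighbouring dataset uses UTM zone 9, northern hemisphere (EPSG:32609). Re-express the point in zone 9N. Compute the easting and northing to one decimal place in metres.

E 912439.4 m, N 5201830.0 m

UTM 10N → geographic: φ = 46.84200015°, λ = -123.59040003°.
UTM 9N (λ₀ = -129°) forward: E = 912439.439 m, N = 5201829.972 m.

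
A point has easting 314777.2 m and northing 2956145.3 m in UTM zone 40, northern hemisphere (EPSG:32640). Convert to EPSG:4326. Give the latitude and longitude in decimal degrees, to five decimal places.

Zone 40N: λ₀ = 57°, k₀ = 0.9996, false easting 500000 m.
Meridian distance M = (N − FN)/k₀ = 2957328.2 m.
Inverse transverse Mercator on WGS84 gives φ = 26.71430024°, λ = 55.13800016°.

lat 26.71430°, lon 55.13800°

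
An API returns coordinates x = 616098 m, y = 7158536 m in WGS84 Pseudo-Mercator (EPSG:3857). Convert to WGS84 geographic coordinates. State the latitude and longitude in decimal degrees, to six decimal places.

lat 53.938598°, lon 5.534502°

R = 6378137 m. λ = x/R = 5.534502499°.
φ = 2·arctan(exp(y/R)) − 90° = 2·arctan(3.07208) − 90° = 53.93859770°.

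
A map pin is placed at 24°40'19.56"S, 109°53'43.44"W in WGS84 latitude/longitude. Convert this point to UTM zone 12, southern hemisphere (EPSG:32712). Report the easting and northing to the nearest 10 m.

E 611760 m, N 7270910 m

Zone 12 central meridian λ₀ = 6×12 − 183 = -111°; Δλ = +1.1046°.
Transverse Mercator on WGS84 with k₀ = 0.9996 gives E = 611763.408 m, N = 7270909.610 m.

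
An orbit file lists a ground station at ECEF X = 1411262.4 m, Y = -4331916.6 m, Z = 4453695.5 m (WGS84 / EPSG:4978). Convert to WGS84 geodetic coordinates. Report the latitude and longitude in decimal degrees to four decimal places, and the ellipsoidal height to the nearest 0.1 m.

lat 44.5417°, lon -71.9553°, h 3569.0 m

λ = atan2(Y, X) = -71.95529958°; p = √(X²+Y²) = 4556003.0 m.
Bowring's method on WGS84 (a = 6378137 m, b = 6356752.314 m) gives φ = 44.54170001°, h = 3569.044 m.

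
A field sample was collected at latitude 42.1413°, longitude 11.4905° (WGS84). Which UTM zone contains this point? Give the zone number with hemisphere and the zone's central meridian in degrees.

UTM zone = ⌊(λ + 180)/6⌋ + 1; 11.4905° ∈ [6°, 12°) → zone 32.
Hemisphere: N (φ ≥ 0).
Central meridian λ₀ = 6×32 − 183 = 9°.

Zone 32N, central meridian 9°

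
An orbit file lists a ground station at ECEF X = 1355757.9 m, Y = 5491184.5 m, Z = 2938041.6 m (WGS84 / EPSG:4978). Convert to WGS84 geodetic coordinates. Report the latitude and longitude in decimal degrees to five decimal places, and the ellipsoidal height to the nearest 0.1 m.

lat 27.60730°, lon 76.13120°, h 64.2 m

λ = atan2(Y, X) = 76.13119990°; p = √(X²+Y²) = 5656075.2 m.
Bowring's method on WGS84 (a = 6378137 m, b = 6356752.314 m) gives φ = 27.60730010°, h = 64.195 m.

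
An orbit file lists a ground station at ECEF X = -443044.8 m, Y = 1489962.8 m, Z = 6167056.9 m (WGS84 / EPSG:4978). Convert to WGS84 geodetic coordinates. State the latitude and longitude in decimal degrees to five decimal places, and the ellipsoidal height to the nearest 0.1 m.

λ = atan2(Y, X) = 106.55999985°; p = √(X²+Y²) = 1554438.1 m.
Bowring's method on WGS84 (a = 6378137 m, b = 6356752.314 m) gives φ = 75.94390032°, h = 1918.775 m.

lat 75.94390°, lon 106.56000°, h 1918.8 m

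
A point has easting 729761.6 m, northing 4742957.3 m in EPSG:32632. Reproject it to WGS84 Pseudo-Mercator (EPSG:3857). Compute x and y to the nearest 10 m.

Unproject from UTM 32N (λ₀ = 9°) → φ = 42.80469963°, λ = 11.80990052°.
Web Mercator (R = 6378137 m): x = 1314672.112 m, y = 5282292.227 m.

x 1314670 m, y 5282290 m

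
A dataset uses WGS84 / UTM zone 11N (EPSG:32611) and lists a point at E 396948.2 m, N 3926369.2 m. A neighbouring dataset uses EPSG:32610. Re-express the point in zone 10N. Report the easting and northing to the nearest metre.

UTM 11N → geographic: φ = 35.47550032°, λ = -118.13590015°.
UTM 10N (λ₀ = -123°) forward: E = 941448.437 m, N = 3936666.523 m.

E 941448 m, N 3936667 m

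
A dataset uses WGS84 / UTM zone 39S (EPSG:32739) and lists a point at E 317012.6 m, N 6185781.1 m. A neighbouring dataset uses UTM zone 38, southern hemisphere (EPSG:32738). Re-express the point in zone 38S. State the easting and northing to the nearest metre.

E 868261 m, N 6180287 m

UTM 39S → geographic: φ = -34.45330044°, λ = 49.00799951°.
UTM 38S (λ₀ = 45°) forward: E = 868261.297 m, N = 6180287.110 m.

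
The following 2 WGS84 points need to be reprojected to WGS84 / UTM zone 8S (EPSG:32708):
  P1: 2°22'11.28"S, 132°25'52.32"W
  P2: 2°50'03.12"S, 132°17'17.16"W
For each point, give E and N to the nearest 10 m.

UTM zone 8S: λ₀ = -135°, k₀ = 0.9996.
P1 (-2.3698°, -132.4312°) → (785696.340, 9737799.444) m.
P2 (-2.8342°, -132.2881°) → (801512.723, 9686380.155) m.

P1: E 785700 m, N 9737800 m; P2: E 801510 m, N 9686380 m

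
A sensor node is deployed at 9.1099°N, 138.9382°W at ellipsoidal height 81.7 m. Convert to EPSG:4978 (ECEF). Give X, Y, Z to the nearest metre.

WGS84: a = 6378137 m, e² = 0.006694380; N(φ) = a/√(1−e²sin²φ) = 6378672.239 m.
X = (N+h)·cosφ·cosλ = -4748924.148 m; Y = (N+h)·cosφ·sinλ = -4137178.157 m; Z = (N(1−e²)+h)·sinφ = 1003178.844 m.

X -4748924 m, Y -4137178 m, Z 1003179 m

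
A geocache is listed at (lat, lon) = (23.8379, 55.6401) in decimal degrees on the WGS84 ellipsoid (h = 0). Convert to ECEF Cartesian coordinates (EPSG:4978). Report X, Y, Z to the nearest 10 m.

WGS84: a = 6378137 m, e² = 0.006694380; N(φ) = a/√(1−e²sin²φ) = 6381626.929 m.
X = (N+h)·cosφ·cosλ = 3294468.679 m; Y = (N+h)·cosφ·sinλ = 4818681.269 m; Z = (N(1−e²)+h)·sinφ = 2561871.577 m.

X 3294470 m, Y 4818680 m, Z 2561870 m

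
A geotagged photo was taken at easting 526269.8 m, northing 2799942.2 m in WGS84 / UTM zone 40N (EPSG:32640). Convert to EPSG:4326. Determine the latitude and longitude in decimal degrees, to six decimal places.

lat 25.315800°, lon 57.261000°

Zone 40N: λ₀ = 57°, k₀ = 0.9996, false easting 500000 m.
Meridian distance M = (N − FN)/k₀ = 2801062.6 m.
Inverse transverse Mercator on WGS84 gives φ = 25.31580034°, λ = 57.26100026°.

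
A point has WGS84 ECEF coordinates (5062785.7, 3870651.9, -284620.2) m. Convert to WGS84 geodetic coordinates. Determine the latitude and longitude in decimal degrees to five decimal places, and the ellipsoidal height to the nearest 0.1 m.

λ = atan2(Y, X) = 37.39899975°; p = √(X²+Y²) = 6372891.4 m.
Bowring's method on WGS84 (a = 6378137 m, b = 6356752.314 m) gives φ = -2.57439992°, h = 1149.770 m.

lat -2.57440°, lon 37.39900°, h 1149.8 m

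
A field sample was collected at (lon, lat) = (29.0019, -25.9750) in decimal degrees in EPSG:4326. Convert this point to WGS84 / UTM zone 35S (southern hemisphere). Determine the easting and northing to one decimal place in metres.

Zone 35 central meridian λ₀ = 6×35 − 183 = 27°; Δλ = +2.0019°.
Transverse Mercator on WGS84 with k₀ = 0.9996 gives E = 700413.180 m, N = 7125550.887 m.

E 700413.2 m, N 7125550.9 m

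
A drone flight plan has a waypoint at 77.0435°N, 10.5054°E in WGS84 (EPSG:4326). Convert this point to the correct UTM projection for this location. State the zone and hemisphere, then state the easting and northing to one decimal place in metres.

Zone 33N: E 387609.4 m, N 8555925.9 m

Standard formula gives zone 32, but this point is in the Norway/Svalbard exception area, so zone 33N applies.
Zone 33 central meridian λ₀ = 6×33 − 183 = 15°; Δλ = -4.4946°.
Transverse Mercator on WGS84 with k₀ = 0.9996 gives E = 387609.382 m, N = 8555925.900 m.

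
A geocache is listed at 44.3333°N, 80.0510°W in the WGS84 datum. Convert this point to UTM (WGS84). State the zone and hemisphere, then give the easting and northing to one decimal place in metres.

Longitude -80.0510° lies in the 6° band [-84°, -78°), giving zone 17; latitude is north of the equator, so 17N.
Zone 17 central meridian λ₀ = 6×17 − 183 = -81°; Δλ = +0.9490°.
Transverse Mercator on WGS84 with k₀ = 0.9996 gives E = 575658.094 m, N = 4909330.708 m.

Zone 17N: E 575658.1 m, N 4909330.7 m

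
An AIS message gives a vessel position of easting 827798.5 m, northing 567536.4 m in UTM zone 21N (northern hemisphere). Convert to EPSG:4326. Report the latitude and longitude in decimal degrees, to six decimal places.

lat 5.127700°, lon -54.043700°

Zone 21N: λ₀ = -57°, k₀ = 0.9996, false easting 500000 m.
Meridian distance M = (N − FN)/k₀ = 567763.5 m.
Inverse transverse Mercator on WGS84 gives φ = 5.12769978°, λ = -54.04370034°.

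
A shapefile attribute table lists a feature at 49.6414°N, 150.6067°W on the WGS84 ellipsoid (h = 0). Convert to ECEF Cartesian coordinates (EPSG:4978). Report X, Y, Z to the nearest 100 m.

WGS84: a = 6378137 m, e² = 0.006694380; N(φ) = a/√(1−e²sin²φ) = 6390569.539 m.
X = (N+h)·cosφ·cosλ = -3605614.521 m; Y = (N+h)·cosφ·sinλ = -2031103.909 m; Z = (N(1−e²)+h)·sinφ = 4837055.685 m.

X -3605600 m, Y -2031100 m, Z 4837100 m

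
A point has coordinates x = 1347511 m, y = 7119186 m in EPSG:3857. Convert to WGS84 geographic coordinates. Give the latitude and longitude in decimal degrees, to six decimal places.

R = 6378137 m. λ = x/R = 12.10489727°.
φ = 2·arctan(exp(y/R)) − 90° = 2·arctan(3.05319) − 90° = 53.72999758°.

lat 53.729998°, lon 12.104897°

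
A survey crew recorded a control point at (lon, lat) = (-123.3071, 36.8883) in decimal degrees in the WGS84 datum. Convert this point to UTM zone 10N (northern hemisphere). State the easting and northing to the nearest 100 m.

E 472600 m, N 4082500 m

Zone 10 central meridian λ₀ = 6×10 − 183 = -123°; Δλ = -0.3071°.
Transverse Mercator on WGS84 with k₀ = 0.9996 gives E = 472635.495 m, N = 4082525.264 m.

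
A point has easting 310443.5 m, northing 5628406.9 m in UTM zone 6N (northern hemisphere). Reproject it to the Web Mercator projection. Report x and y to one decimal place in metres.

Unproject from UTM 6N (λ₀ = -147°) → φ = 50.77640043°, λ = -149.68870048°.
Web Mercator (R = 6378137 m): x = -16663269.915 m, y = 6581836.449 m.

x -16663269.9 m, y 6581836.4 m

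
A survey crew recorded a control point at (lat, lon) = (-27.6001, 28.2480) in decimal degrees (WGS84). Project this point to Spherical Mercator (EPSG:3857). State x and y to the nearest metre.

Web Mercator is spherical with R = a = 6378137 m.
x = R·λ = 6378137 × 0.493020607 = 3144552.976 m.
y = R·ln tan(π/4 + φ/2) = 6378137 × -0.501502000 = -3198648.464 m.

x 3144553 m, y -3198648 m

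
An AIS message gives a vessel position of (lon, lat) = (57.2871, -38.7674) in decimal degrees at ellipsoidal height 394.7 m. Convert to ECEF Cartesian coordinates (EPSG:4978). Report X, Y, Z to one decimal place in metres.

X 2691256.2 m, Y 4189986.9 m, Z -3972464.0 m

WGS84: a = 6378137 m, e² = 0.006694380; N(φ) = a/√(1−e²sin²φ) = 6386523.895 m.
X = (N+h)·cosφ·cosλ = 2691256.178 m; Y = (N+h)·cosφ·sinλ = 4189986.948 m; Z = (N(1−e²)+h)·sinφ = -3972464.021 m.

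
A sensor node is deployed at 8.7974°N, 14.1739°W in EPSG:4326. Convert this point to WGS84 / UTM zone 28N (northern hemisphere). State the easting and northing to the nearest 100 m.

Zone 28 central meridian λ₀ = 6×28 − 183 = -15°; Δλ = +0.8261°.
Transverse Mercator on WGS84 with k₀ = 0.9996 gives E = 590852.922 m, N = 972553.584 m.

E 590900 m, N 972600 m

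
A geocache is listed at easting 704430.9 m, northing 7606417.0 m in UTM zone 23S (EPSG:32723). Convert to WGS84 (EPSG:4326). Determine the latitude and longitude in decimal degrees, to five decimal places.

Zone 23S: λ₀ = -45°, k₀ = 0.9996, false easting 500000 m, false northing 10000000 m.
Meridian distance M = (N − FN)/k₀ = -2394540.8 m.
Inverse transverse Mercator on WGS84 gives φ = -21.63369960°, λ = -43.02480035°.

lat -21.63370°, lon -43.02480°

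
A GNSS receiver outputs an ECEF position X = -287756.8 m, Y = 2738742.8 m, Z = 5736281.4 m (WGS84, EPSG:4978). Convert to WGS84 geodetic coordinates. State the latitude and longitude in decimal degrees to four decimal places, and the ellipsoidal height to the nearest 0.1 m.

lat 64.5055°, lon 95.9980°, h 2311.4 m

λ = atan2(Y, X) = 95.99799976°; p = √(X²+Y²) = 2753818.5 m.
Bowring's method on WGS84 (a = 6378137 m, b = 6356752.314 m) gives φ = 64.50549982°, h = 2311.437 m.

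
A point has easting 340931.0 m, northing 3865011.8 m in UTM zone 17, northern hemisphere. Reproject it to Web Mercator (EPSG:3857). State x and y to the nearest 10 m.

Unproject from UTM 17N (λ₀ = -81°) → φ = 34.91510009°, λ = -82.74130035°.
Web Mercator (R = 6378137 m): x = -9210719.422 m, y = 4152349.563 m.

x -9210720 m, y 4152350 m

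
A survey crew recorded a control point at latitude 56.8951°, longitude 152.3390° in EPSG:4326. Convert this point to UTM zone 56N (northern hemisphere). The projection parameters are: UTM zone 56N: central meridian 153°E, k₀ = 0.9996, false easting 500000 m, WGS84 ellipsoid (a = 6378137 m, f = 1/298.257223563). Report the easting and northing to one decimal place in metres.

Zone 56 central meridian λ₀ = 6×56 − 183 = 153°; Δλ = -0.6610°.
Transverse Mercator on WGS84 with k₀ = 0.9996 gives E = 459733.102 m, N = 6305903.612 m.

E 459733.1 m, N 6305903.6 m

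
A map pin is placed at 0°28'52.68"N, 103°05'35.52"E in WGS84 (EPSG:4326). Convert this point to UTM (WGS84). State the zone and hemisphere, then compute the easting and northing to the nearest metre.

Longitude 103.0932° lies in the 6° band [102°, 108°), giving zone 48; latitude is north of the equator, so 48N.
Zone 48 central meridian λ₀ = 6×48 − 183 = 105°; Δλ = -1.9068°.
Transverse Mercator on WGS84 with k₀ = 0.9996 gives E = 287788.902 m, N = 53227.795 m.

Zone 48N: E 287789 m, N 53228 m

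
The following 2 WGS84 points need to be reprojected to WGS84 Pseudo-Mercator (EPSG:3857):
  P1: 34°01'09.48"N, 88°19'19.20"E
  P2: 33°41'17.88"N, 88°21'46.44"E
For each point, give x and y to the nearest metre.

Web Mercator: x = R·λ, y = R·ln tan(π/4+φ/2), R = 6378137 m.
P1 (34.0193°, 88.3220°) → (9831960.066, 4031393.839) m.
P2 (33.6883°, 88.3629°) → (9836513.033, 3987024.729) m.

P1: x 9831960 m, y 4031394 m; P2: x 9836513 m, y 3987025 m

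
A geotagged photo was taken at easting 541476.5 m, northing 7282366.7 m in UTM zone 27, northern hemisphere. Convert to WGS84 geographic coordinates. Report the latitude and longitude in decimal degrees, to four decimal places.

Zone 27N: λ₀ = -21°, k₀ = 0.9996, false easting 500000 m.
Meridian distance M = (N − FN)/k₀ = 7285280.8 m.
Inverse transverse Mercator on WGS84 gives φ = 65.66050006°, λ = -20.09809897°.

lat 65.6605°, lon -20.0981°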